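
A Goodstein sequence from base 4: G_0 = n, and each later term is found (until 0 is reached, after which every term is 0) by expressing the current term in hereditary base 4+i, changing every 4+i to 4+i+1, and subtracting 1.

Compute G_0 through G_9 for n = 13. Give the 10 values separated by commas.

step 0: 13 = 3·4 + 1; sub 5 for 4: 3·5 + 1; = 16; G_1 = 16−1 = 15
step 1: 15 = 3·5; sub 6 for 5: 3·6; = 18; G_2 = 18−1 = 17
step 2: 17 = 2·6 + 5; sub 7 for 6: 2·7 + 5; = 19; G_3 = 19−1 = 18
step 3: 18 = 2·7 + 4; sub 8 for 7: 2·8 + 4; = 20; G_4 = 20−1 = 19
step 4: 19 = 2·8 + 3; sub 9 for 8: 2·9 + 3; = 21; G_5 = 21−1 = 20
step 5: 20 = 2·9 + 2; sub 10 for 9: 2·10 + 2; = 22; G_6 = 22−1 = 21
step 6: 21 = 2·10 + 1; sub 11 for 10: 2·11 + 1; = 23; G_7 = 23−1 = 22
step 7: 22 = 2·11; sub 12 for 11: 2·12; = 24; G_8 = 24−1 = 23
step 8: 23 = 12 + 11; sub 13 for 12: 13 + 11; = 24; G_9 = 24−1 = 23

13, 15, 17, 18, 19, 20, 21, 22, 23, 23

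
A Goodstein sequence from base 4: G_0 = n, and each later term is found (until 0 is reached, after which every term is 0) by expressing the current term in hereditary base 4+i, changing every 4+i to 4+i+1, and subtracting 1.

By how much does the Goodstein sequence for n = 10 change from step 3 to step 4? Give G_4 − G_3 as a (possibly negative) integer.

G_0=10  [base 4] 2·4 + 2  →[4↦5]→  2·5 + 2 = 12  −1 ⇒ G_1=11
G_1=11  [base 5] 2·5 + 1  →[5↦6]→  2·6 + 1 = 13  −1 ⇒ G_2=12
G_2=12  [base 6] 2·6  →[6↦7]→  2·7 = 14  −1 ⇒ G_3=13
G_3=13  [base 7] 7 + 6  →[7↦8]→  8 + 6 = 14  −1 ⇒ G_4=13

0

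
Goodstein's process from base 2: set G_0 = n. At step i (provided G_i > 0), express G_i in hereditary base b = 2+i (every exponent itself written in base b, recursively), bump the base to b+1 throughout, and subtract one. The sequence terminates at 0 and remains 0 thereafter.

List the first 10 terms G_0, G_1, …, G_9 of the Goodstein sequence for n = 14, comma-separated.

base 2: 14 = 2^(2 + 1) + 2^2 + 2; at 3: 3^(3 + 1) + 3^3 + 3 = 111; next = 110
base 3: 110 = 3^(3 + 1) + 3^3 + 2; at 4: 4^(4 + 1) + 4^4 + 2 = 1282; next = 1281
base 4: 1281 = 4^(4 + 1) + 4^4 + 1; at 5: 5^(5 + 1) + 5^5 + 1 = 18751; next = 18750
base 5: 18750 = 5^(5 + 1) + 5^5; at 6: 6^(6 + 1) + 6^6 = 326592; next = 326591
base 6: 326591 = 6^(6 + 1) + 5·6^5 + 5·6^4 + 5·6^3 + 5·6^2 + 5·6 + 5; at 7: 7^(7 + 1) + 5·7^5 + 5·7^4 + 5·7^3 + 5·7^2 + 5·7 + 5 = 5862841; next = 5862840
base 7: 5862840 = 7^(7 + 1) + 5·7^5 + 5·7^4 + 5·7^3 + 5·7^2 + 5·7 + 4; at 8: 8^(8 + 1) + 5·8^5 + 5·8^4 + 5·8^3 + 5·8^2 + 5·8 + 4 = 134404972; next = 134404971
base 8: 134404971 = 8^(8 + 1) + 5·8^5 + 5·8^4 + 5·8^3 + 5·8^2 + 5·8 + 3; at 9: 9^(9 + 1) + 5·9^5 + 5·9^4 + 5·9^3 + 5·9^2 + 5·9 + 3 = 3487116549; next = 3487116548
base 9: 3487116548 = 9^(9 + 1) + 5·9^5 + 5·9^4 + 5·9^3 + 5·9^2 + 5·9 + 2; at 10: 10^(10 + 1) + 5·10^5 + 5·10^4 + 5·10^3 + 5·10^2 + 5·10 + 2 = 100000555552; next = 100000555551
base 10: 100000555551 = 10^(10 + 1) + 5·10^5 + 5·10^4 + 5·10^3 + 5·10^2 + 5·10 + 1; at 11: 11^(11 + 1) + 5·11^5 + 5·11^4 + 5·11^3 + 5·11^2 + 5·11 + 1 = 3138429262497; next = 3138429262496

14, 110, 1281, 18750, 326591, 5862840, 134404971, 3487116548, 100000555551, 3138429262496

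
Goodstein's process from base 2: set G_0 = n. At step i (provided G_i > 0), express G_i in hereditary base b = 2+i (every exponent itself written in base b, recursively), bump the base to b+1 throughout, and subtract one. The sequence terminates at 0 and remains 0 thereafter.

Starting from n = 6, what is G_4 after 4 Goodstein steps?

46655

i=0: 6 = 2^2 + 2 (b=2); 2→3: 3^3 + 3 = 30; 30−1 = 29
i=1: 29 = 3^3 + 2 (b=3); 3→4: 4^4 + 2 = 258; 258−1 = 257
i=2: 257 = 4^4 + 1 (b=4); 4→5: 5^5 + 1 = 3126; 3126−1 = 3125
i=3: 3125 = 5^5 (b=5); 5→6: 6^6 = 46656; 46656−1 = 46655
i=4: 46655 = 5·6^5 + 5·6^4 + 5·6^3 + 5·6^2 + 5·6 + 5 (b=6); 6→7: 5·7^5 + 5·7^4 + 5·7^3 + 5·7^2 + 5·7 + 5 = 98040; 98040−1 = 98039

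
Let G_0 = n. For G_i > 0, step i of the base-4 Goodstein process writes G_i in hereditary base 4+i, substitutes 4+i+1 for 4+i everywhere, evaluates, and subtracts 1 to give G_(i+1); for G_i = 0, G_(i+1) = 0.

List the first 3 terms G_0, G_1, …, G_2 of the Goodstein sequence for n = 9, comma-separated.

9, 10, 11

(0) 9|_4 = 2·4 + 1 ↦ 2·5 + 1|_5 = 11 ⇒ 10
(1) 10|_5 = 2·5 ↦ 2·6|_6 = 12 ⇒ 11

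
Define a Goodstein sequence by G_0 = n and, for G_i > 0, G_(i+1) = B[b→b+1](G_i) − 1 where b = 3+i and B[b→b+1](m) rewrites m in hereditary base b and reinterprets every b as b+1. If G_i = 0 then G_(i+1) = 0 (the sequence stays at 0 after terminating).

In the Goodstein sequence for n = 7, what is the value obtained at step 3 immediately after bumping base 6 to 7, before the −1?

10

(0) 7|_3 = 2·3 + 1 ↦ 2·4 + 1|_4 = 9 ⇒ 8
(1) 8|_4 = 2·4 ↦ 2·5|_5 = 10 ⇒ 9
(2) 9|_5 = 5 + 4 ↦ 6 + 4|_6 = 10 ⇒ 9
(3) 9|_6 = 6 + 3 ↦ 7 + 3|_7 = 10 ⇒ 9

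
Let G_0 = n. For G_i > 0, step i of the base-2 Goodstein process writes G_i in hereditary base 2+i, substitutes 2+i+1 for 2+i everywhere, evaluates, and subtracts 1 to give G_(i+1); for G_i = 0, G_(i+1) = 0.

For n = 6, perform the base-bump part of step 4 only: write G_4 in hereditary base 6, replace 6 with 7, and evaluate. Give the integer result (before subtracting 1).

98040

G_0 = 6. HB_2(6) = 2^2 + 2. Bump = 30. G_1 = 29.
G_1 = 29. HB_3(29) = 3^3 + 2. Bump = 258. G_2 = 257.
G_2 = 257. HB_4(257) = 4^4 + 1. Bump = 3126. G_3 = 3125.
G_3 = 3125. HB_5(3125) = 5^5. Bump = 46656. G_4 = 46655.
G_4 = 46655. HB_6(46655) = 5·6^5 + 5·6^4 + 5·6^3 + 5·6^2 + 5·6 + 5. Bump = 98040. G_5 = 98039.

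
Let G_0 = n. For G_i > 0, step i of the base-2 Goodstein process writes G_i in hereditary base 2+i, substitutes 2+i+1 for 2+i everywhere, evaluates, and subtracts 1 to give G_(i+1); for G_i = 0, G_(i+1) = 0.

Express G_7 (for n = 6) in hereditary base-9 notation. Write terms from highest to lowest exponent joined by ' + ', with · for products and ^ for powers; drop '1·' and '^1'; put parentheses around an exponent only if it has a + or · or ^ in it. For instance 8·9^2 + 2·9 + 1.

G_0=6  [base 2] 2^2 + 2  →[2↦3]→  3^3 + 3 = 30  −1 ⇒ G_1=29
G_1=29  [base 3] 3^3 + 2  →[3↦4]→  4^4 + 2 = 258  −1 ⇒ G_2=257
G_2=257  [base 4] 4^4 + 1  →[4↦5]→  5^5 + 1 = 3126  −1 ⇒ G_3=3125
G_3=3125  [base 5] 5^5  →[5↦6]→  6^6 = 46656  −1 ⇒ G_4=46655
G_4=46655  [base 6] 5·6^5 + 5·6^4 + 5·6^3 + 5·6^2 + 5·6 + 5  →[6↦7]→  5·7^5 + 5·7^4 + 5·7^3 + 5·7^2 + 5·7 + 5 = 98040  −1 ⇒ G_5=98039
G_5=98039  [base 7] 5·7^5 + 5·7^4 + 5·7^3 + 5·7^2 + 5·7 + 4  →[7↦8]→  5·8^5 + 5·8^4 + 5·8^3 + 5·8^2 + 5·8 + 4 = 187244  −1 ⇒ G_6=187243
G_6=187243  [base 8] 5·8^5 + 5·8^4 + 5·8^3 + 5·8^2 + 5·8 + 3  →[8↦9]→  5·9^5 + 5·9^4 + 5·9^3 + 5·9^2 + 5·9 + 3 = 332148  −1 ⇒ G_7=332147
G_7=332147  [base 9] 5·9^5 + 5·9^4 + 5·9^3 + 5·9^2 + 5·9 + 2  →[9↦10]→  5·10^5 + 5·10^4 + 5·10^3 + 5·10^2 + 5·10 + 2 = 555552  −1 ⇒ G_8=555551

5·9^5 + 5·9^4 + 5·9^3 + 5·9^2 + 5·9 + 2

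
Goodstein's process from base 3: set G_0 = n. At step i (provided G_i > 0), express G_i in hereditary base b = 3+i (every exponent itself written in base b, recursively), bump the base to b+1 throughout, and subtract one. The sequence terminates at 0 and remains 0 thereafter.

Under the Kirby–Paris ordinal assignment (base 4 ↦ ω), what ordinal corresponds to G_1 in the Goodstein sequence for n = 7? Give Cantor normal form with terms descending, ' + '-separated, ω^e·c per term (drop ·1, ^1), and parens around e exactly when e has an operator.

(0) 7|_3 = 2·3 + 1 ↦ 2·4 + 1|_4 = 9 ⇒ 8
(1) 8|_4 = 2·4 ↦ 2·5|_5 = 10 ⇒ 9

ω·2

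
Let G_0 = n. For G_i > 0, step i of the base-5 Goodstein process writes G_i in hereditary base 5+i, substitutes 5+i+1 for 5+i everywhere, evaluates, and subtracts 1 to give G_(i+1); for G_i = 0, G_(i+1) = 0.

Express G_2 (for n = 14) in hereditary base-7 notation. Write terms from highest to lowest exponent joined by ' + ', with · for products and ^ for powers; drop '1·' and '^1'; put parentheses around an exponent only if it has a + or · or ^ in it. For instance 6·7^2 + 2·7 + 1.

(0) 14|_5 = 2·5 + 4 ↦ 2·6 + 4|_6 = 16 ⇒ 15
(1) 15|_6 = 2·6 + 3 ↦ 2·7 + 3|_7 = 17 ⇒ 16
(2) 16|_7 = 2·7 + 2 ↦ 2·8 + 2|_8 = 18 ⇒ 17

2·7 + 2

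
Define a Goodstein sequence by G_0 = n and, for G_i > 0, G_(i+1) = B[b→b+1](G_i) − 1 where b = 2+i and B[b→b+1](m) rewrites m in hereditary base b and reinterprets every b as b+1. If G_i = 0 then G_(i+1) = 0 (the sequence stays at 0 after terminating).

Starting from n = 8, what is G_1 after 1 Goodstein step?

8 —HB2→ 2^(2 + 1) —bump→ 3^(3 + 1) = 81 —(−1)→ 80
80 —HB3→ 2·3^3 + 2·3^2 + 2·3 + 2 —bump→ 2·4^4 + 2·4^2 + 2·4 + 2 = 554 —(−1)→ 553

80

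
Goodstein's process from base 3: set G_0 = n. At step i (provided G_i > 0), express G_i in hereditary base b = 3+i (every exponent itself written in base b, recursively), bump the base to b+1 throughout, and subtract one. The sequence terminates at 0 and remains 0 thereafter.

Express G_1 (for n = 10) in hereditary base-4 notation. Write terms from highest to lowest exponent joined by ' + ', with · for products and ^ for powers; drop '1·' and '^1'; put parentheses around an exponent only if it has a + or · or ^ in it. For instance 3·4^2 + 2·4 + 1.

10 —HB3→ 3^2 + 1 —bump→ 4^2 + 1 = 17 —(−1)→ 16
16 —HB4→ 4^2 —bump→ 5^2 = 25 —(−1)→ 24

4^2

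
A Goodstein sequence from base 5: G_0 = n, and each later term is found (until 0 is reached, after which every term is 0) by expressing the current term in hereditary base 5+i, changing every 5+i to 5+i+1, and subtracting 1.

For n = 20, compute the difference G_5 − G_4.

(0) 20|_5 = 4·5 ↦ 4·6|_6 = 24 ⇒ 23
(1) 23|_6 = 3·6 + 5 ↦ 3·7 + 5|_7 = 26 ⇒ 25
(2) 25|_7 = 3·7 + 4 ↦ 3·8 + 4|_8 = 28 ⇒ 27
(3) 27|_8 = 3·8 + 3 ↦ 3·9 + 3|_9 = 30 ⇒ 29
(4) 29|_9 = 3·9 + 2 ↦ 3·10 + 2|_10 = 32 ⇒ 31

2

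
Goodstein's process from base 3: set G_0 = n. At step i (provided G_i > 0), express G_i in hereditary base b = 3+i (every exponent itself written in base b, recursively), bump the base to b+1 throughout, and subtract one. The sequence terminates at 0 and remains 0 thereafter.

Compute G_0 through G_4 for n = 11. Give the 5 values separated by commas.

G_0=11  [base 3] 3^2 + 2  →[3↦4]→  4^2 + 2 = 18  −1 ⇒ G_1=17
G_1=17  [base 4] 4^2 + 1  →[4↦5]→  5^2 + 1 = 26  −1 ⇒ G_2=25
G_2=25  [base 5] 5^2  →[5↦6]→  6^2 = 36  −1 ⇒ G_3=35
G_3=35  [base 6] 5·6 + 5  →[6↦7]→  5·7 + 5 = 40  −1 ⇒ G_4=39

11, 17, 25, 35, 39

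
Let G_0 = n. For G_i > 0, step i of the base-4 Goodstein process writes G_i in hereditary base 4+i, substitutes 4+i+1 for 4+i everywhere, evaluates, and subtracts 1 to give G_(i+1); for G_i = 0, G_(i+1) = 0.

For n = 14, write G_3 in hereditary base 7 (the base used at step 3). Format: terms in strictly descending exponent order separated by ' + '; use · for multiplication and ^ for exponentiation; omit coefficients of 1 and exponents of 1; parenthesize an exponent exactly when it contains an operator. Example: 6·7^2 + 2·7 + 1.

2·7 + 6

step 0: 14 = 3·4 + 2; sub 5 for 4: 3·5 + 2; = 17; G_1 = 17−1 = 16
step 1: 16 = 3·5 + 1; sub 6 for 5: 3·6 + 1; = 19; G_2 = 19−1 = 18
step 2: 18 = 3·6; sub 7 for 6: 3·7; = 21; G_3 = 21−1 = 20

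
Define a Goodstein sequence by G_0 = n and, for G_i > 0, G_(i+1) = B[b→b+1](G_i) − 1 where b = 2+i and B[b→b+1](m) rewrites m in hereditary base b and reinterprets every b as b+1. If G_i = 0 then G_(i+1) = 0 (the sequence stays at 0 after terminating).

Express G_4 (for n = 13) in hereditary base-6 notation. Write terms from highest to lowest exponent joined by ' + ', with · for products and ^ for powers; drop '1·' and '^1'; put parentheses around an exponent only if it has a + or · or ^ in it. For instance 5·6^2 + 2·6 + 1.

6^(6 + 1) + 3·6^3 + 3·6^2 + 3·6 + 1

13 —HB2→ 2^(2 + 1) + 2^2 + 1 —bump→ 3^(3 + 1) + 3^3 + 1 = 109 —(−1)→ 108
108 —HB3→ 3^(3 + 1) + 3^3 —bump→ 4^(4 + 1) + 4^4 = 1280 —(−1)→ 1279
1279 —HB4→ 4^(4 + 1) + 3·4^3 + 3·4^2 + 3·4 + 3 —bump→ 5^(5 + 1) + 3·5^3 + 3·5^2 + 3·5 + 3 = 16093 —(−1)→ 16092
16092 —HB5→ 5^(5 + 1) + 3·5^3 + 3·5^2 + 3·5 + 2 —bump→ 6^(6 + 1) + 3·6^3 + 3·6^2 + 3·6 + 2 = 280712 —(−1)→ 280711
280711 —HB6→ 6^(6 + 1) + 3·6^3 + 3·6^2 + 3·6 + 1 —bump→ 7^(7 + 1) + 3·7^3 + 3·7^2 + 3·7 + 1 = 5765999 —(−1)→ 5765998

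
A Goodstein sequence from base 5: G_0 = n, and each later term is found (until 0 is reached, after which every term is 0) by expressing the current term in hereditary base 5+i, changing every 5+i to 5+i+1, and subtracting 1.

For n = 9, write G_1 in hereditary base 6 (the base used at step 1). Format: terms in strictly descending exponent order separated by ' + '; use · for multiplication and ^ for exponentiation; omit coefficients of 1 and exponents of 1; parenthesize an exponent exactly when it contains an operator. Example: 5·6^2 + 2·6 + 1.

base 5: 9 = 5 + 4; at 6: 6 + 4 = 10; next = 9
base 6: 9 = 6 + 3; at 7: 7 + 3 = 10; next = 9

6 + 3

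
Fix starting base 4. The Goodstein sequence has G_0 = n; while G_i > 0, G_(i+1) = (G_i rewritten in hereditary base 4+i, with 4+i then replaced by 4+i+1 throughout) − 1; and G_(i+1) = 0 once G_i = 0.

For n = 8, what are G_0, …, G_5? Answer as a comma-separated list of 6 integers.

8 —HB4→ 2·4 —bump→ 2·5 = 10 —(−1)→ 9
9 —HB5→ 5 + 4 —bump→ 6 + 4 = 10 —(−1)→ 9
9 —HB6→ 6 + 3 —bump→ 7 + 3 = 10 —(−1)→ 9
9 —HB7→ 7 + 2 —bump→ 8 + 2 = 10 —(−1)→ 9
9 —HB8→ 8 + 1 —bump→ 9 + 1 = 10 —(−1)→ 9

8, 9, 9, 9, 9, 9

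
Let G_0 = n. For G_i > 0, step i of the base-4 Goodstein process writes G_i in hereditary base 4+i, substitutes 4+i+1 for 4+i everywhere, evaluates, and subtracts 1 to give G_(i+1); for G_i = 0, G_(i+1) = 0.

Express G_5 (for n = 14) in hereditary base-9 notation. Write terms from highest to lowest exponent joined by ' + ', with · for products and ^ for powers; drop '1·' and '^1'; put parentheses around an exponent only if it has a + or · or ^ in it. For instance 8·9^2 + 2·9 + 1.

step 0: 14 = 3·4 + 2; sub 5 for 4: 3·5 + 2; = 17; G_1 = 17−1 = 16
step 1: 16 = 3·5 + 1; sub 6 for 5: 3·6 + 1; = 19; G_2 = 19−1 = 18
step 2: 18 = 3·6; sub 7 for 6: 3·7; = 21; G_3 = 21−1 = 20
step 3: 20 = 2·7 + 6; sub 8 for 7: 2·8 + 6; = 22; G_4 = 22−1 = 21
step 4: 21 = 2·8 + 5; sub 9 for 8: 2·9 + 5; = 23; G_5 = 23−1 = 22
step 5: 22 = 2·9 + 4; sub 10 for 9: 2·10 + 4; = 24; G_6 = 24−1 = 23

2·9 + 4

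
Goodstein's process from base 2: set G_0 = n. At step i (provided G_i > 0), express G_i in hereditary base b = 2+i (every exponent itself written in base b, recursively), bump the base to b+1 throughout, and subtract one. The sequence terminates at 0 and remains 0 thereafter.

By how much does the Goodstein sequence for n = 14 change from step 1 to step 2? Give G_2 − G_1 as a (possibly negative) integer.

(0) 14|_2 = 2^(2 + 1) + 2^2 + 2 ↦ 3^(3 + 1) + 3^3 + 3|_3 = 111 ⇒ 110
(1) 110|_3 = 3^(3 + 1) + 3^3 + 2 ↦ 4^(4 + 1) + 4^4 + 2|_4 = 1282 ⇒ 1281

1171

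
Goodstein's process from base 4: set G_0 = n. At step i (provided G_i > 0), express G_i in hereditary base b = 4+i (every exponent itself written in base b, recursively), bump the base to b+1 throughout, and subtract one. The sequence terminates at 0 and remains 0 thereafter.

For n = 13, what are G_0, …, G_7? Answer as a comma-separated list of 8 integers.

13, 15, 17, 18, 19, 20, 21, 22

G_0 = 13. HB_4(13) = 3·4 + 1. Bump = 16. G_1 = 15.
G_1 = 15. HB_5(15) = 3·5. Bump = 18. G_2 = 17.
G_2 = 17. HB_6(17) = 2·6 + 5. Bump = 19. G_3 = 18.
G_3 = 18. HB_7(18) = 2·7 + 4. Bump = 20. G_4 = 19.
G_4 = 19. HB_8(19) = 2·8 + 3. Bump = 21. G_5 = 20.
G_5 = 20. HB_9(20) = 2·9 + 2. Bump = 22. G_6 = 21.
G_6 = 21. HB_10(21) = 2·10 + 1. Bump = 23. G_7 = 22.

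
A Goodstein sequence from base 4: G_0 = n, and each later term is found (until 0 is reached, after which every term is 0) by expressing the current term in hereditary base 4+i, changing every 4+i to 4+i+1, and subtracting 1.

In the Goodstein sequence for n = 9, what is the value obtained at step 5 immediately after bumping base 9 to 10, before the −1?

12

G_0 = 9. HB_4(9) = 2·4 + 1. Bump = 11. G_1 = 10.
G_1 = 10. HB_5(10) = 2·5. Bump = 12. G_2 = 11.
G_2 = 11. HB_6(11) = 6 + 5. Bump = 12. G_3 = 11.
G_3 = 11. HB_7(11) = 7 + 4. Bump = 12. G_4 = 11.
G_4 = 11. HB_8(11) = 8 + 3. Bump = 12. G_5 = 11.
G_5 = 11. HB_9(11) = 9 + 2. Bump = 12. G_6 = 11.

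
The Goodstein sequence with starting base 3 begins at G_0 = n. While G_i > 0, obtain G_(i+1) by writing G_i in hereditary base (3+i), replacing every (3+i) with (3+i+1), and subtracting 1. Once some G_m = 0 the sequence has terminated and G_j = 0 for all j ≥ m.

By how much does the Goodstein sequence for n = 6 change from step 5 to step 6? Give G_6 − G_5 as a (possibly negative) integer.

-1

i=0: 6 = 2·3 (b=3); 3→4: 2·4 = 8; 8−1 = 7
i=1: 7 = 4 + 3 (b=4); 4→5: 5 + 3 = 8; 8−1 = 7
i=2: 7 = 5 + 2 (b=5); 5→6: 6 + 2 = 8; 8−1 = 7
i=3: 7 = 6 + 1 (b=6); 6→7: 7 + 1 = 8; 8−1 = 7
i=4: 7 = 7 (b=7); 7→8: 8 = 8; 8−1 = 7
i=5: 7 = 7 (b=8); 8→9: 7 = 7; 7−1 = 6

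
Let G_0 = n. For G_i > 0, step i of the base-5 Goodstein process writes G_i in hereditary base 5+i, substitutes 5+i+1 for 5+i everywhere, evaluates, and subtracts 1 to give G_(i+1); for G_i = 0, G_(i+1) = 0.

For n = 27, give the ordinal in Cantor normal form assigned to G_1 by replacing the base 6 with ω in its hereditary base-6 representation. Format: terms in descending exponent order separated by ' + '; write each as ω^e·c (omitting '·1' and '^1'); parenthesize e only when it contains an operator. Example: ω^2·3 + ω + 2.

ω^2 + 1

G_0 = 27. HB_5(27) = 5^2 + 2. Bump = 38. G_1 = 37.
G_1 = 37. HB_6(37) = 6^2 + 1. Bump = 50. G_2 = 49.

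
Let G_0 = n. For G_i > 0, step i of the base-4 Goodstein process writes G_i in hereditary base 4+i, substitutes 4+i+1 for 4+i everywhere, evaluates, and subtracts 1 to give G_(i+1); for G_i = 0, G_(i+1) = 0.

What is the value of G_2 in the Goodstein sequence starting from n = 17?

35

G_0=17  [base 4] 4^2 + 1  →[4↦5]→  5^2 + 1 = 26  −1 ⇒ G_1=25
G_1=25  [base 5] 5^2  →[5↦6]→  6^2 = 36  −1 ⇒ G_2=35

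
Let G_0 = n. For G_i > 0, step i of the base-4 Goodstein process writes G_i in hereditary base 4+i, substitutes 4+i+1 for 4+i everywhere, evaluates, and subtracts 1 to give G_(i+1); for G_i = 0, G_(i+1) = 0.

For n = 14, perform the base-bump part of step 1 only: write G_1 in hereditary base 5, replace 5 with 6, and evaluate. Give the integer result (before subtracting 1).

G_0 = 14. HB_4(14) = 3·4 + 2. Bump = 17. G_1 = 16.
G_1 = 16. HB_5(16) = 3·5 + 1. Bump = 19. G_2 = 18.

19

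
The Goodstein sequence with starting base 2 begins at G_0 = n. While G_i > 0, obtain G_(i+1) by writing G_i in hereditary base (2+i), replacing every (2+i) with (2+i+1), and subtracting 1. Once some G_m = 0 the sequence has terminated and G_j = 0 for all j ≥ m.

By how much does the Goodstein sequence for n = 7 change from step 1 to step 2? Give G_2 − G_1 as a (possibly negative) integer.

G_0 = 7. HB_2(7) = 2^2 + 2 + 1. Bump = 31. G_1 = 30.
G_1 = 30. HB_3(30) = 3^3 + 3. Bump = 260. G_2 = 259.

229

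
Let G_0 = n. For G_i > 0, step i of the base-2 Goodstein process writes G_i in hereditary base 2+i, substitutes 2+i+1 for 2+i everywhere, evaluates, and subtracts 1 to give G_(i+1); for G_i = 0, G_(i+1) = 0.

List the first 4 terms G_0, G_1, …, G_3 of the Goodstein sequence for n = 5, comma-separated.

[0] 5 ≡ 2^2 + 1 (base 2). Lift 3: 28. −1: 27.
[1] 27 ≡ 3^3 (base 3). Lift 4: 256. −1: 255.
[2] 255 ≡ 3·4^3 + 3·4^2 + 3·4 + 3 (base 4). Lift 5: 468. −1: 467.

5, 27, 255, 467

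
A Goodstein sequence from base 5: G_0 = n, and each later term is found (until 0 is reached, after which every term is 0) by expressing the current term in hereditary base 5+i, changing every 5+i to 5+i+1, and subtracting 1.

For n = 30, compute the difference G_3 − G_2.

(0) 30|_5 = 5^2 + 5 ↦ 6^2 + 6|_6 = 42 ⇒ 41
(1) 41|_6 = 6^2 + 5 ↦ 7^2 + 5|_7 = 54 ⇒ 53
(2) 53|_7 = 7^2 + 4 ↦ 8^2 + 4|_8 = 68 ⇒ 67

14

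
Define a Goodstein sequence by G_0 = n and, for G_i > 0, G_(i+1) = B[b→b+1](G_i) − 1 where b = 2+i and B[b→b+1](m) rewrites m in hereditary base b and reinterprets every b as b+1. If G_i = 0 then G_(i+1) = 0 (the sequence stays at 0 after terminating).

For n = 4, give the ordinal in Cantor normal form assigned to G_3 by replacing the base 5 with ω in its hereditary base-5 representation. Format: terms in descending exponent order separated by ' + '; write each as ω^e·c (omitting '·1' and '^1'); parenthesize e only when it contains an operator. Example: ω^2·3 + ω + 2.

step 0: 4 = 2^2; sub 3 for 2: 3^3; = 27; G_1 = 27−1 = 26
step 1: 26 = 2·3^2 + 2·3 + 2; sub 4 for 3: 2·4^2 + 2·4 + 2; = 42; G_2 = 42−1 = 41
step 2: 41 = 2·4^2 + 2·4 + 1; sub 5 for 4: 2·5^2 + 2·5 + 1; = 61; G_3 = 61−1 = 60
step 3: 60 = 2·5^2 + 2·5; sub 6 for 5: 2·6^2 + 2·6; = 84; G_4 = 84−1 = 83

ω^2·2 + ω·2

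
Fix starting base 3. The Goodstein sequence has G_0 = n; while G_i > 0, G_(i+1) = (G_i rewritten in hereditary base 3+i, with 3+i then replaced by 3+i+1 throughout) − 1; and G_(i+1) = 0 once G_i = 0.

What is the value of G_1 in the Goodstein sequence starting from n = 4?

i=0: 4 = 3 + 1 (b=3); 3→4: 4 + 1 = 5; 5−1 = 4
i=1: 4 = 4 (b=4); 4→5: 5 = 5; 5−1 = 4

4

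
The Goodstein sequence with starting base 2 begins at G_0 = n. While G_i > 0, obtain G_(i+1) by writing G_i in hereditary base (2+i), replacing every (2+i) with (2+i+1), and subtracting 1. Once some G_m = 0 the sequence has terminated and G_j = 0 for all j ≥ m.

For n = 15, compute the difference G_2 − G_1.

1172

step 0: 15 = 2^(2 + 1) + 2^2 + 2 + 1; sub 3 for 2: 3^(3 + 1) + 3^3 + 3 + 1; = 112; G_1 = 112−1 = 111
step 1: 111 = 3^(3 + 1) + 3^3 + 3; sub 4 for 3: 4^(4 + 1) + 4^4 + 4; = 1284; G_2 = 1284−1 = 1283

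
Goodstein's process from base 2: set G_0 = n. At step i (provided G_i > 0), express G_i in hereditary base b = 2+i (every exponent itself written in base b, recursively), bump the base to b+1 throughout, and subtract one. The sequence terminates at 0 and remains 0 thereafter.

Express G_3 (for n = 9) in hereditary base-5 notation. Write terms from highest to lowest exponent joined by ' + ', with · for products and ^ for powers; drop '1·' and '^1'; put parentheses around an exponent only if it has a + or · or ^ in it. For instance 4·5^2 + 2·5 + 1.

3·5^5 + 3·5^3 + 3·5^2 + 3·5 + 2

G_0 = 9. HB_2(9) = 2^(2 + 1) + 1. Bump = 82. G_1 = 81.
G_1 = 81. HB_3(81) = 3^(3 + 1). Bump = 1024. G_2 = 1023.
G_2 = 1023. HB_4(1023) = 3·4^4 + 3·4^3 + 3·4^2 + 3·4 + 3. Bump = 9843. G_3 = 9842.
G_3 = 9842. HB_5(9842) = 3·5^5 + 3·5^3 + 3·5^2 + 3·5 + 2. Bump = 140744. G_4 = 140743.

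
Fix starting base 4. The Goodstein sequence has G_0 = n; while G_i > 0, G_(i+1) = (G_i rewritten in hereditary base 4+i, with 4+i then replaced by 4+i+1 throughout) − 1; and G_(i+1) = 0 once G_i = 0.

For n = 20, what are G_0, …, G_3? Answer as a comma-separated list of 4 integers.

20, 29, 39, 51

[0] 20 ≡ 4^2 + 4 (base 4). Lift 5: 30. −1: 29.
[1] 29 ≡ 5^2 + 4 (base 5). Lift 6: 40. −1: 39.
[2] 39 ≡ 6^2 + 3 (base 6). Lift 7: 52. −1: 51.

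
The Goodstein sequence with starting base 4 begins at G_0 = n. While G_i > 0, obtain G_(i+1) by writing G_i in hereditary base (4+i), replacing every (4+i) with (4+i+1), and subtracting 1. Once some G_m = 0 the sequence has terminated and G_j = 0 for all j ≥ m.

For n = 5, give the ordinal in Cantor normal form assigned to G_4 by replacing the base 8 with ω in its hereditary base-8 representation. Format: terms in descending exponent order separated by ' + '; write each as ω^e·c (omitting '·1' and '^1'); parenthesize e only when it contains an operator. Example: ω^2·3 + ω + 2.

3

step 0: 5 = 4 + 1; sub 5 for 4: 5 + 1; = 6; G_1 = 6−1 = 5
step 1: 5 = 5; sub 6 for 5: 6; = 6; G_2 = 6−1 = 5
step 2: 5 = 5; sub 7 for 6: 5; = 5; G_3 = 5−1 = 4
step 3: 4 = 4; sub 8 for 7: 4; = 4; G_4 = 4−1 = 3
step 4: 3 = 3; sub 9 for 8: 3; = 3; G_5 = 3−1 = 2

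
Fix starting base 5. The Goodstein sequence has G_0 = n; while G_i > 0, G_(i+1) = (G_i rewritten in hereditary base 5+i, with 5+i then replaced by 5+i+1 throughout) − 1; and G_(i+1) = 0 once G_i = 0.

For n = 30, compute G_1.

41

30 —HB5→ 5^2 + 5 —bump→ 6^2 + 6 = 42 —(−1)→ 41
41 —HB6→ 6^2 + 5 —bump→ 7^2 + 5 = 54 —(−1)→ 53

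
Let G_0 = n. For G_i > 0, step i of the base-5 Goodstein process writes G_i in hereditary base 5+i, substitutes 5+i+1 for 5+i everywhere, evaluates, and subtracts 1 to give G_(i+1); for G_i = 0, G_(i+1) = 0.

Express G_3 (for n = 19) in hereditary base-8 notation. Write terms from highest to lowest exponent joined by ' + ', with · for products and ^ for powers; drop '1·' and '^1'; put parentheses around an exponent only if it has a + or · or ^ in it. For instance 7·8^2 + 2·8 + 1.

step 0: 19 = 3·5 + 4; sub 6 for 5: 3·6 + 4; = 22; G_1 = 22−1 = 21
step 1: 21 = 3·6 + 3; sub 7 for 6: 3·7 + 3; = 24; G_2 = 24−1 = 23
step 2: 23 = 3·7 + 2; sub 8 for 7: 3·8 + 2; = 26; G_3 = 26−1 = 25
step 3: 25 = 3·8 + 1; sub 9 for 8: 3·9 + 1; = 28; G_4 = 28−1 = 27

3·8 + 1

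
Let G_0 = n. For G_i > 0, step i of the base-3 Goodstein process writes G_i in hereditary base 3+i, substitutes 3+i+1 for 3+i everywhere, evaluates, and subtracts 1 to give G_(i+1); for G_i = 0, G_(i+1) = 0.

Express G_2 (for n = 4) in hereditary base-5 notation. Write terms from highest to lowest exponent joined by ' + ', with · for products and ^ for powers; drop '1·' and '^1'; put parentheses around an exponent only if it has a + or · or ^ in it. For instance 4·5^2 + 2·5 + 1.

4

4 —HB3→ 3 + 1 —bump→ 4 + 1 = 5 —(−1)→ 4
4 —HB4→ 4 —bump→ 5 = 5 —(−1)→ 4
4 —HB5→ 4 —bump→ 4 = 4 —(−1)→ 3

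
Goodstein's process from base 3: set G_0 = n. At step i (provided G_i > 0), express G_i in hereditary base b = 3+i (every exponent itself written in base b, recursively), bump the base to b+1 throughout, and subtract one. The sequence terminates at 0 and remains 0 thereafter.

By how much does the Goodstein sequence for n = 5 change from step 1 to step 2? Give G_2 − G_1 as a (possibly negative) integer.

0

(0) 5|_3 = 3 + 2 ↦ 4 + 2|_4 = 6 ⇒ 5
(1) 5|_4 = 4 + 1 ↦ 5 + 1|_5 = 6 ⇒ 5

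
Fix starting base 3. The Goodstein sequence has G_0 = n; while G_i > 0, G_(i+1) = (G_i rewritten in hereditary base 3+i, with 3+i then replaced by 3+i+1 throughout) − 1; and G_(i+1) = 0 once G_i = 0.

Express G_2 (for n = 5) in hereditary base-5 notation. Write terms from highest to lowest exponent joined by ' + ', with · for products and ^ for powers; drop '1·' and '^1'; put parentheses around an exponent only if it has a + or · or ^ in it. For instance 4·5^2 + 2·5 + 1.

5

base 3: 5 = 3 + 2; at 4: 4 + 2 = 6; next = 5
base 4: 5 = 4 + 1; at 5: 5 + 1 = 6; next = 5
base 5: 5 = 5; at 6: 6 = 6; next = 5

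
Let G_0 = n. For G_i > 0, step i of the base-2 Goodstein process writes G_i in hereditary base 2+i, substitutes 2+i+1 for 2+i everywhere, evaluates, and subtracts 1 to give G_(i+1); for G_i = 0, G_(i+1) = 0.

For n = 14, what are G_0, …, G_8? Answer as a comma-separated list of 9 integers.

G_0=14  [base 2] 2^(2 + 1) + 2^2 + 2  →[2↦3]→  3^(3 + 1) + 3^3 + 3 = 111  −1 ⇒ G_1=110
G_1=110  [base 3] 3^(3 + 1) + 3^3 + 2  →[3↦4]→  4^(4 + 1) + 4^4 + 2 = 1282  −1 ⇒ G_2=1281
G_2=1281  [base 4] 4^(4 + 1) + 4^4 + 1  →[4↦5]→  5^(5 + 1) + 5^5 + 1 = 18751  −1 ⇒ G_3=18750
G_3=18750  [base 5] 5^(5 + 1) + 5^5  →[5↦6]→  6^(6 + 1) + 6^6 = 326592  −1 ⇒ G_4=326591
G_4=326591  [base 6] 6^(6 + 1) + 5·6^5 + 5·6^4 + 5·6^3 + 5·6^2 + 5·6 + 5  →[6↦7]→  7^(7 + 1) + 5·7^5 + 5·7^4 + 5·7^3 + 5·7^2 + 5·7 + 5 = 5862841  −1 ⇒ G_5=5862840
G_5=5862840  [base 7] 7^(7 + 1) + 5·7^5 + 5·7^4 + 5·7^3 + 5·7^2 + 5·7 + 4  →[7↦8]→  8^(8 + 1) + 5·8^5 + 5·8^4 + 5·8^3 + 5·8^2 + 5·8 + 4 = 134404972  −1 ⇒ G_6=134404971
G_6=134404971  [base 8] 8^(8 + 1) + 5·8^5 + 5·8^4 + 5·8^3 + 5·8^2 + 5·8 + 3  →[8↦9]→  9^(9 + 1) + 5·9^5 + 5·9^4 + 5·9^3 + 5·9^2 + 5·9 + 3 = 3487116549  −1 ⇒ G_7=3487116548
G_7=3487116548  [base 9] 9^(9 + 1) + 5·9^5 + 5·9^4 + 5·9^3 + 5·9^2 + 5·9 + 2  →[9↦10]→  10^(10 + 1) + 5·10^5 + 5·10^4 + 5·10^3 + 5·10^2 + 5·10 + 2 = 100000555552  −1 ⇒ G_8=100000555551

14, 110, 1281, 18750, 326591, 5862840, 134404971, 3487116548, 100000555551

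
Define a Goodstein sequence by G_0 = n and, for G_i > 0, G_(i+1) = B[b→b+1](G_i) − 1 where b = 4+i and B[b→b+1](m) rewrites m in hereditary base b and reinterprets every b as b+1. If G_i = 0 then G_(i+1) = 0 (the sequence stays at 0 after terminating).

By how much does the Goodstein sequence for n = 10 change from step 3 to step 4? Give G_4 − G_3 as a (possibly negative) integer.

0

i=0: 10 = 2·4 + 2 (b=4); 4→5: 2·5 + 2 = 12; 12−1 = 11
i=1: 11 = 2·5 + 1 (b=5); 5→6: 2·6 + 1 = 13; 13−1 = 12
i=2: 12 = 2·6 (b=6); 6→7: 2·7 = 14; 14−1 = 13
i=3: 13 = 7 + 6 (b=7); 7→8: 8 + 6 = 14; 14−1 = 13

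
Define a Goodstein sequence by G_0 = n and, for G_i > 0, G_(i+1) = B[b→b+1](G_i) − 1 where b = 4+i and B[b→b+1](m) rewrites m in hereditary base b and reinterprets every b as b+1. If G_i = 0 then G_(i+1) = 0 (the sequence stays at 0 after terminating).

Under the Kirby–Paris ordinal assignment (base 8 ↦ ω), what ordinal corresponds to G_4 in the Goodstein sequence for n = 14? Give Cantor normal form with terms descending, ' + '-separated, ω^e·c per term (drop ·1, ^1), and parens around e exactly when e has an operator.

i=0: 14 = 3·4 + 2 (b=4); 4→5: 3·5 + 2 = 17; 17−1 = 16
i=1: 16 = 3·5 + 1 (b=5); 5→6: 3·6 + 1 = 19; 19−1 = 18
i=2: 18 = 3·6 (b=6); 6→7: 3·7 = 21; 21−1 = 20
i=3: 20 = 2·7 + 6 (b=7); 7→8: 2·8 + 6 = 22; 22−1 = 21
i=4: 21 = 2·8 + 5 (b=8); 8→9: 2·9 + 5 = 23; 23−1 = 22

ω·2 + 5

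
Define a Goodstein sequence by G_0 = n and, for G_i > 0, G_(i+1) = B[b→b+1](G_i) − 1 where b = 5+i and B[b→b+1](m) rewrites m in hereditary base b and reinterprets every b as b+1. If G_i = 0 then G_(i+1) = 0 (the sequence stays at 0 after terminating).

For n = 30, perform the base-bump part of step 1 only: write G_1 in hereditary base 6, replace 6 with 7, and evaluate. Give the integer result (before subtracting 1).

54

G_0 = 30. HB_5(30) = 5^2 + 5. Bump = 42. G_1 = 41.
G_1 = 41. HB_6(41) = 6^2 + 5. Bump = 54. G_2 = 53.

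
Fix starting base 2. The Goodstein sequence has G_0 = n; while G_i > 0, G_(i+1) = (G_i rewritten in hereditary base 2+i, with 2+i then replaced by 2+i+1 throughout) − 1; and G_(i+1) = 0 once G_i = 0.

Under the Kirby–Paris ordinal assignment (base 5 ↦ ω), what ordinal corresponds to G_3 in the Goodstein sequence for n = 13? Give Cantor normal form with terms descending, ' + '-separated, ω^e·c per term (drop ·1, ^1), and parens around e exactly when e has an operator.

ω^(ω + 1) + ω^3·3 + ω^2·3 + ω·3 + 2

step 0: 13 = 2^(2 + 1) + 2^2 + 1; sub 3 for 2: 3^(3 + 1) + 3^3 + 1; = 109; G_1 = 109−1 = 108
step 1: 108 = 3^(3 + 1) + 3^3; sub 4 for 3: 4^(4 + 1) + 4^4; = 1280; G_2 = 1280−1 = 1279
step 2: 1279 = 4^(4 + 1) + 3·4^3 + 3·4^2 + 3·4 + 3; sub 5 for 4: 5^(5 + 1) + 3·5^3 + 3·5^2 + 3·5 + 3; = 16093; G_3 = 16093−1 = 16092
step 3: 16092 = 5^(5 + 1) + 3·5^3 + 3·5^2 + 3·5 + 2; sub 6 for 5: 6^(6 + 1) + 3·6^3 + 3·6^2 + 3·6 + 2; = 280712; G_4 = 280712−1 = 280711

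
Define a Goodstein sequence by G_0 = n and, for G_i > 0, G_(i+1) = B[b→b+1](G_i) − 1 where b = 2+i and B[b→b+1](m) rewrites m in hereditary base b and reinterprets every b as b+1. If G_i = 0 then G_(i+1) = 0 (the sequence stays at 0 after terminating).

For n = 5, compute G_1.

step 0: 5 = 2^2 + 1; sub 3 for 2: 3^3 + 1; = 28; G_1 = 28−1 = 27
step 1: 27 = 3^3; sub 4 for 3: 4^4; = 256; G_2 = 256−1 = 255

27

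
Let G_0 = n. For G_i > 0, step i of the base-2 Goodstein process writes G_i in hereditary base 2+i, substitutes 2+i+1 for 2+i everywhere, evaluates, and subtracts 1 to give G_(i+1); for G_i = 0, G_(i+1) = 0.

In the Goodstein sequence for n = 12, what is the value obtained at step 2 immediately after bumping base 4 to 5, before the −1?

15686

base 2: 12 = 2^(2 + 1) + 2^2; at 3: 3^(3 + 1) + 3^3 = 108; next = 107
base 3: 107 = 3^(3 + 1) + 2·3^2 + 2·3 + 2; at 4: 4^(4 + 1) + 2·4^2 + 2·4 + 2 = 1066; next = 1065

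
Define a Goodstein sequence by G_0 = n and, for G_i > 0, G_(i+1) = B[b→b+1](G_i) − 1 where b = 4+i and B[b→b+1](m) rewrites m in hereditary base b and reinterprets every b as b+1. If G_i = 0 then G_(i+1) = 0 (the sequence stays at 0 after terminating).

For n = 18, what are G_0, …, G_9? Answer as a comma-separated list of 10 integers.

G_0=18  [base 4] 4^2 + 2  →[4↦5]→  5^2 + 2 = 27  −1 ⇒ G_1=26
G_1=26  [base 5] 5^2 + 1  →[5↦6]→  6^2 + 1 = 37  −1 ⇒ G_2=36
G_2=36  [base 6] 6^2  →[6↦7]→  7^2 = 49  −1 ⇒ G_3=48
G_3=48  [base 7] 6·7 + 6  →[7↦8]→  6·8 + 6 = 54  −1 ⇒ G_4=53
G_4=53  [base 8] 6·8 + 5  →[8↦9]→  6·9 + 5 = 59  −1 ⇒ G_5=58
G_5=58  [base 9] 6·9 + 4  →[9↦10]→  6·10 + 4 = 64  −1 ⇒ G_6=63
G_6=63  [base 10] 6·10 + 3  →[10↦11]→  6·11 + 3 = 69  −1 ⇒ G_7=68
G_7=68  [base 11] 6·11 + 2  →[11↦12]→  6·12 + 2 = 74  −1 ⇒ G_8=73
G_8=73  [base 12] 6·12 + 1  →[12↦13]→  6·13 + 1 = 79  −1 ⇒ G_9=78

18, 26, 36, 48, 53, 58, 63, 68, 73, 78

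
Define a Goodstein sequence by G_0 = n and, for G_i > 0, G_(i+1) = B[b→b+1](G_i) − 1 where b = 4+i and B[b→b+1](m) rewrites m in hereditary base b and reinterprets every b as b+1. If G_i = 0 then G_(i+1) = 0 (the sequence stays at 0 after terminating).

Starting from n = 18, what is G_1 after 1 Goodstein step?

base 4: 18 = 4^2 + 2; at 5: 5^2 + 2 = 27; next = 26
base 5: 26 = 5^2 + 1; at 6: 6^2 + 1 = 37; next = 36

26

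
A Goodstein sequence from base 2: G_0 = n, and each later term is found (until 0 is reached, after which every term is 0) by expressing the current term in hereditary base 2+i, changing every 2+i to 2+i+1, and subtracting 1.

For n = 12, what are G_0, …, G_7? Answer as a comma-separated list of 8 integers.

base 2: 12 = 2^(2 + 1) + 2^2; at 3: 3^(3 + 1) + 3^3 = 108; next = 107
base 3: 107 = 3^(3 + 1) + 2·3^2 + 2·3 + 2; at 4: 4^(4 + 1) + 2·4^2 + 2·4 + 2 = 1066; next = 1065
base 4: 1065 = 4^(4 + 1) + 2·4^2 + 2·4 + 1; at 5: 5^(5 + 1) + 2·5^2 + 2·5 + 1 = 15686; next = 15685
base 5: 15685 = 5^(5 + 1) + 2·5^2 + 2·5; at 6: 6^(6 + 1) + 2·6^2 + 2·6 = 280020; next = 280019
base 6: 280019 = 6^(6 + 1) + 2·6^2 + 6 + 5; at 7: 7^(7 + 1) + 2·7^2 + 7 + 5 = 5764911; next = 5764910
base 7: 5764910 = 7^(7 + 1) + 2·7^2 + 7 + 4; at 8: 8^(8 + 1) + 2·8^2 + 8 + 4 = 134217868; next = 134217867
base 8: 134217867 = 8^(8 + 1) + 2·8^2 + 8 + 3; at 9: 9^(9 + 1) + 2·9^2 + 9 + 3 = 3486784575; next = 3486784574

12, 107, 1065, 15685, 280019, 5764910, 134217867, 3486784574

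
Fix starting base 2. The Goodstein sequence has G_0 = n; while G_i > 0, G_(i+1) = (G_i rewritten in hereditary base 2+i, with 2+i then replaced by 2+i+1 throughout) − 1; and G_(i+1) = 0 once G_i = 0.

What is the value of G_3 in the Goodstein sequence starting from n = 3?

2

G_0=3  [base 2] 2 + 1  →[2↦3]→  3 + 1 = 4  −1 ⇒ G_1=3
G_1=3  [base 3] 3  →[3↦4]→  4 = 4  −1 ⇒ G_2=3
G_2=3  [base 4] 3  →[4↦5]→  3 = 3  −1 ⇒ G_3=2
G_3=2  [base 5] 2  →[5↦6]→  2 = 2  −1 ⇒ G_4=1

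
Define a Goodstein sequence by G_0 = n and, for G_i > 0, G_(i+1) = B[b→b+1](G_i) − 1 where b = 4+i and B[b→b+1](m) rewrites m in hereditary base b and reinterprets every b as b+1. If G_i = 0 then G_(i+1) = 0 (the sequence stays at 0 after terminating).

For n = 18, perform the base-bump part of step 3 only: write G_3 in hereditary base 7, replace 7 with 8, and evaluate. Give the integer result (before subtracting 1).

i=0: 18 = 4^2 + 2 (b=4); 4→5: 5^2 + 2 = 27; 27−1 = 26
i=1: 26 = 5^2 + 1 (b=5); 5→6: 6^2 + 1 = 37; 37−1 = 36
i=2: 36 = 6^2 (b=6); 6→7: 7^2 = 49; 49−1 = 48
i=3: 48 = 6·7 + 6 (b=7); 7→8: 6·8 + 6 = 54; 54−1 = 53

54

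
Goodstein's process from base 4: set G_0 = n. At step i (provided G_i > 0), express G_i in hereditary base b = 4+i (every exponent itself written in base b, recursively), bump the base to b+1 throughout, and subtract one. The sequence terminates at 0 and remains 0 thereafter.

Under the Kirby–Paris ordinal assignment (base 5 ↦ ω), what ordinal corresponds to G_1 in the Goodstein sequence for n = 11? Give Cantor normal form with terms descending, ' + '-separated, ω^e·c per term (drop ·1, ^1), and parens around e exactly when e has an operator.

step 0: 11 = 2·4 + 3; sub 5 for 4: 2·5 + 3; = 13; G_1 = 13−1 = 12
step 1: 12 = 2·5 + 2; sub 6 for 5: 2·6 + 2; = 14; G_2 = 14−1 = 13

ω·2 + 2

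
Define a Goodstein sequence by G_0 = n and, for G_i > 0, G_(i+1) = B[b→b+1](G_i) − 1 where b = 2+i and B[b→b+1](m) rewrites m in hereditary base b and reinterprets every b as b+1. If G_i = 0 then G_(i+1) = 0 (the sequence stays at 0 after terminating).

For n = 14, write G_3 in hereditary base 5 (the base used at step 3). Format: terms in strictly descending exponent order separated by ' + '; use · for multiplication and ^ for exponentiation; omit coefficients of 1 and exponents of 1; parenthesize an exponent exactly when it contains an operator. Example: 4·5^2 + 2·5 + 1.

5^(5 + 1) + 5^5

i=0: 14 = 2^(2 + 1) + 2^2 + 2 (b=2); 2→3: 3^(3 + 1) + 3^3 + 3 = 111; 111−1 = 110
i=1: 110 = 3^(3 + 1) + 3^3 + 2 (b=3); 3→4: 4^(4 + 1) + 4^4 + 2 = 1282; 1282−1 = 1281
i=2: 1281 = 4^(4 + 1) + 4^4 + 1 (b=4); 4→5: 5^(5 + 1) + 5^5 + 1 = 18751; 18751−1 = 18750
i=3: 18750 = 5^(5 + 1) + 5^5 (b=5); 5→6: 6^(6 + 1) + 6^6 = 326592; 326592−1 = 326591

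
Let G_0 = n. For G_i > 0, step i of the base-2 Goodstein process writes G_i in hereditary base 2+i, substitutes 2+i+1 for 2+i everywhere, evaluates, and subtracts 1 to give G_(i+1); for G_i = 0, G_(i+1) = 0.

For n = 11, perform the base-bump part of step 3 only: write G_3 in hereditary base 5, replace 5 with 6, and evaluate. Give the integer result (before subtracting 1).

279938

step 0: 11 = 2^(2 + 1) + 2 + 1; sub 3 for 2: 3^(3 + 1) + 3 + 1; = 85; G_1 = 85−1 = 84
step 1: 84 = 3^(3 + 1) + 3; sub 4 for 3: 4^(4 + 1) + 4; = 1028; G_2 = 1028−1 = 1027
step 2: 1027 = 4^(4 + 1) + 3; sub 5 for 4: 5^(5 + 1) + 3; = 15628; G_3 = 15628−1 = 15627
step 3: 15627 = 5^(5 + 1) + 2; sub 6 for 5: 6^(6 + 1) + 2; = 279938; G_4 = 279938−1 = 279937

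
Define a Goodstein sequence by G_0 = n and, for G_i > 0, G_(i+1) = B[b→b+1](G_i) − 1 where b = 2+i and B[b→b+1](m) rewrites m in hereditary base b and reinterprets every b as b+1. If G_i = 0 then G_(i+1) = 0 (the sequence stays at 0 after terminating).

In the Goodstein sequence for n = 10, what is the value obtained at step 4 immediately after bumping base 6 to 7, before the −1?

4215755

G_0=10  [base 2] 2^(2 + 1) + 2  →[2↦3]→  3^(3 + 1) + 3 = 84  −1 ⇒ G_1=83
G_1=83  [base 3] 3^(3 + 1) + 2  →[3↦4]→  4^(4 + 1) + 2 = 1026  −1 ⇒ G_2=1025
G_2=1025  [base 4] 4^(4 + 1) + 1  →[4↦5]→  5^(5 + 1) + 1 = 15626  −1 ⇒ G_3=15625
G_3=15625  [base 5] 5^(5 + 1)  →[5↦6]→  6^(6 + 1) = 279936  −1 ⇒ G_4=279935
G_4=279935  [base 6] 5·6^6 + 5·6^5 + 5·6^4 + 5·6^3 + 5·6^2 + 5·6 + 5  →[6↦7]→  5·7^7 + 5·7^5 + 5·7^4 + 5·7^3 + 5·7^2 + 5·7 + 5 = 4215755  −1 ⇒ G_5=4215754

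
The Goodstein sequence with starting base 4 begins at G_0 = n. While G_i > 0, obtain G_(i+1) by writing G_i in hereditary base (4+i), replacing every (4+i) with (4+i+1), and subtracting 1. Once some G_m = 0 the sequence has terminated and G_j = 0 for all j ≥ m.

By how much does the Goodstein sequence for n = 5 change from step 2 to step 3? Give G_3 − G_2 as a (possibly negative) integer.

-1

base 4: 5 = 4 + 1; at 5: 5 + 1 = 6; next = 5
base 5: 5 = 5; at 6: 6 = 6; next = 5
base 6: 5 = 5; at 7: 5 = 5; next = 4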